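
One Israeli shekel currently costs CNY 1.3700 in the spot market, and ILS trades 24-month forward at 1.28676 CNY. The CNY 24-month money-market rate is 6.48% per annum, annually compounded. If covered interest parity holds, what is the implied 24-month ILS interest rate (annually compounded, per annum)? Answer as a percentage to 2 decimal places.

T = 2 years.
By CIP, F/S equals the CNY-to-ILS growth ratio: 1.28676/1.37 = 0.9392409.
The CNY side grows by (1 + 0.0648)^2 = 1.133799.
So the ILS growth factor = 1.207144.
r = 1.207144^(1/2) − 1 = 0.098701 → 9.87%.

9.87%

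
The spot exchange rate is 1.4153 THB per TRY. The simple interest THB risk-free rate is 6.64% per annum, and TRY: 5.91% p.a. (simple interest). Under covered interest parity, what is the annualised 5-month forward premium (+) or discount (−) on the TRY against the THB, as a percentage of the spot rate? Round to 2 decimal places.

+0.71%

T = 5/12 years.
F = S · g_THB/g_TRY = 1.4153 × 1.0276667/1.024625 = 1.4195015.
(F − S)/S ÷ T = (1.4195015 − 1.4153)/1.4153/(5/12) = 0.007125 → 0.71%.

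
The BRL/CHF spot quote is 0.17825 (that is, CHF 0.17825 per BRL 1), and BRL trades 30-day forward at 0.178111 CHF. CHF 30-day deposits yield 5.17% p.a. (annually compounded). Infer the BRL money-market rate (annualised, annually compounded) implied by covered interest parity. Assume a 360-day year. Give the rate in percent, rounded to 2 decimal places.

6.16%

T = 30/360 years.
CIP gives F = S · g_CHF/g_BRL, so g_CHF/g_BRL = 0.178111/0.17825 = 0.9992202.
The CHF side grows by (1 + 0.0517)^(30/360) = 1.0042095.
That pins the BRL growth at 1.0049932.
r = 1.0049932^(360/30) − 1 = 0.061592 → 6.16%.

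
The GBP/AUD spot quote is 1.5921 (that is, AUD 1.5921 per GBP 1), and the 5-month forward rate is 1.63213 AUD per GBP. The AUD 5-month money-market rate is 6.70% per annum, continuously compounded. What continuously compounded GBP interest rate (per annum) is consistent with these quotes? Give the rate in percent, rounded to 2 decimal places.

0.74%

T = 5/12 years.
CIP gives F = S · g_AUD/g_GBP, so g_AUD/g_GBP = 1.63213/1.5921 = 1.0251429.
AUD growth factor: e^(0.0670×5/12) = 1.028310.
Hence g_GBP = 1.0030894.
Take logs: ln 1.0030894 / (5/12) = 0.007403, so 0.74%.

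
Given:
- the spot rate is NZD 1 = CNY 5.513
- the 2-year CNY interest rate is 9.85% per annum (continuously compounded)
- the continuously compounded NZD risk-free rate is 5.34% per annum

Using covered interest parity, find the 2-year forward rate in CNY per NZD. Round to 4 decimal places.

T = 2 years.
CNY growth factor: e^(0.0985×2) = 1.217744.
Growth of 1 NZD over T: e^(0.0534×2) = 1.1127117.
Forward (CNY per NZD) = 5.513 × 1.217744 / 1.1127117 = 6.033389.

6.0334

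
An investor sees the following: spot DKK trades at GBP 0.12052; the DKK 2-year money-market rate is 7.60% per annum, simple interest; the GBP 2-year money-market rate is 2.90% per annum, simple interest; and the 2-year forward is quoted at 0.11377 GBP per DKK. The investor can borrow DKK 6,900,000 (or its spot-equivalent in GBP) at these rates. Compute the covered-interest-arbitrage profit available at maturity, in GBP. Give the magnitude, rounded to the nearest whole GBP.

T = 2 years.
Invest the DKK and cover forward: 6,900,000 × 1.152000 × 0.11377 = GBP 904,334.98.
Convert at spot and invest in GBP: 6,900,000 × 0.12052 × 1.058000 = GBP 879,820.10.
The quoted forward overvalues DKK, so borrow GBP, buy DKK at spot, deposit the DKK at 7.60%, and sell the proceeds forward at 0.11377.
Profit = 904,334.98 − 879,820.10 = GBP 24,515.

GBP 24,515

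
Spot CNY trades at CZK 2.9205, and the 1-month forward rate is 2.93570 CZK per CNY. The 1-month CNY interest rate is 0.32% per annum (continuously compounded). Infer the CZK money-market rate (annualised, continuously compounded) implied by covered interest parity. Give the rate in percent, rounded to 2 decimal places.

6.55%

T = 1/12 years.
F/S = 2.9357/2.9205 = 1.0052046 = (growth of CZK) / (growth of CNY).
CNY growth factor: e^(0.0032×1/12) = 1.0002667.
Hence g_CZK = 1.0054727.
r = ln(1.0054727)/(1/12) = 0.065493 → 6.55%.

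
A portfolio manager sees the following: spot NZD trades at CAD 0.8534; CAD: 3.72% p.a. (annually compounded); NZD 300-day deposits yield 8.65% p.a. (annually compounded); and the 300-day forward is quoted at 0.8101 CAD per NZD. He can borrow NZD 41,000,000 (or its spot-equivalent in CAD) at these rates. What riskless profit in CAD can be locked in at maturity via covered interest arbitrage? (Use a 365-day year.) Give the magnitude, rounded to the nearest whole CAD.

CAD 497,831

T = 300/365 years.
Invest the NZD and cover forward: 41,000,000 × 1.0705660757 × 0.8101 = CAD 35,557,888.69.
Convert at spot and invest in CAD: 41,000,000 × 0.8534 × 1.0304755171 = CAD 36,055,720.06.
The quoted forward undervalues NZD, so borrow NZD, convert to CAD at spot, deposit the CAD at 3.72%, and buy NZD forward at 0.8101 to cover the loan.
Arbitrage profit = |35,557,888.69 − 36,055,720.06| = CAD 497,831.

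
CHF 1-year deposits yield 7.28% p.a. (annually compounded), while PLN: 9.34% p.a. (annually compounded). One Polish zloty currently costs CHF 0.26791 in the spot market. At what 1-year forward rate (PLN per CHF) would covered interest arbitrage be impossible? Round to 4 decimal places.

3.8043

T = 1 year.
CHF accumulates by (1 + 0.0728)^1 = 1.072800.
Growth of 1 PLN over T: (1 + 0.0934)^1 = 1.093400.
So F = 0.26791 × 1.072800 / 1.093400 = 0.2628625 (CHF/PLN).
Quoted the other way: 1/0.2628625 = 3.8043 PLN per CHF.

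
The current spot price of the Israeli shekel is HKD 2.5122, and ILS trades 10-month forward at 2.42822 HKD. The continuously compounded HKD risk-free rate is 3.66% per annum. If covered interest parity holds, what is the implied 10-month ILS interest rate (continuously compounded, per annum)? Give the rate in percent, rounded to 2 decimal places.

7.74%

T = 10/12 years.
By CIP, F/S equals the HKD-to-ILS growth ratio: 2.42822/2.5122 = 0.9665711.
The HKD side grows by e^(0.0366×10/12) = 1.0309699.
So the ILS growth factor = 1.066626.
Take logs: ln 1.066626 / (10/12) = 0.077400, so 7.74%.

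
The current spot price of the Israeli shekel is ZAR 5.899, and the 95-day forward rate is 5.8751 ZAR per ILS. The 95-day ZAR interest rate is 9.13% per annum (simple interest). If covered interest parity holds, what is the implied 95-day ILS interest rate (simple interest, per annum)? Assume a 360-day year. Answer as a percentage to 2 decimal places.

T = 95/360 years.
CIP gives F = S · g_ZAR/g_ILS, so g_ZAR/g_ILS = 5.8751/5.899 = 0.9959485.
The ZAR side grows by 1 + 0.0913×95/360 = 1.0240931.
So the ILS growth factor = 1.0282591.
r = (1.0282591 − 1)/(95/360) = 0.107087 → 10.71%.

10.71%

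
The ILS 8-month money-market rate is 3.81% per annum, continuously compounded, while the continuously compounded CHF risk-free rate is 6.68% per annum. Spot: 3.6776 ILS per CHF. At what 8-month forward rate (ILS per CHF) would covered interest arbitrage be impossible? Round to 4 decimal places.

T = 8/12 years.
ILS growth factor: e^(0.0381×8/12) = 1.0257253.
CHF accumulates by e^(0.0668×8/12) = 1.0455398.
CIP: F = S · (grow ILS)/(grow CHF) = 3.6776 × 1.0257253/1.0455398 = 3.607904 ILS per CHF.

3.6079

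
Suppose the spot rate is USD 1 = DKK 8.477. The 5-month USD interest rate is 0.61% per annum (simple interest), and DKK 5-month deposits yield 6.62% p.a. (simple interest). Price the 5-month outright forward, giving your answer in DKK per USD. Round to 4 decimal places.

8.6887

T = 5/12 years.
DKK accumulates by 1 + 0.0662×5/12 = 1.0275833.
USD growth factor: 1 + 0.0061×5/12 = 1.0025417.
CIP: F = S · (grow DKK)/(grow USD) = 8.477 × 1.0275833/1.0025417 = 8.688739 DKK per USD.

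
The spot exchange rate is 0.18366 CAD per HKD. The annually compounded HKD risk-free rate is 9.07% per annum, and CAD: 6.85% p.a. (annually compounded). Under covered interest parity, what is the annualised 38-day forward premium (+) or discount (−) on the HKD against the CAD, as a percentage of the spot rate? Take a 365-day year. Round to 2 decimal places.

-2.05%

T = 38/365 years.
No-arbitrage forward: 0.18366 × 1.0069217 / 1.0090797 = 0.18326723 CAD/HKD.
Annualised premium = (F − S)/S × (1/T) = (0.18326723 − 0.18366)/0.18366 ÷ (38/365) = -2.05%.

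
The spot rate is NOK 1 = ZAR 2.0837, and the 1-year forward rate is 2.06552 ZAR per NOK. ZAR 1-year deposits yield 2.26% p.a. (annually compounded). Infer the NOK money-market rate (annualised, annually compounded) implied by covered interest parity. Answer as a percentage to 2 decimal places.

3.16%

T = 1 year.
F/S = 2.06552/2.0837 = 0.9912751 = (growth of ZAR) / (growth of NOK).
ZAR growth factor: (1 + 0.0226)^1 = 1.022600.
That pins the NOK growth at 1.0316006.
r = 1.0316006^(1/1) − 1 = 0.031601 → 3.16%.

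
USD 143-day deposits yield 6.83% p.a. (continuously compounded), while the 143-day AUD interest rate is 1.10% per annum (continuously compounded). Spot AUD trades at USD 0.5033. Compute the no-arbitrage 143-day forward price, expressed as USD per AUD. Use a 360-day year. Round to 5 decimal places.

T = 143/360 years.
Growth of 1 USD over T: e^(0.0683×143/360) = 1.0275017.
Growth of 1 AUD over T: e^(0.0110×143/360) = 1.004379.
Forward (USD per AUD) = 0.5033 × 1.0275017 / 1.004379 = 0.5148869.

0.51489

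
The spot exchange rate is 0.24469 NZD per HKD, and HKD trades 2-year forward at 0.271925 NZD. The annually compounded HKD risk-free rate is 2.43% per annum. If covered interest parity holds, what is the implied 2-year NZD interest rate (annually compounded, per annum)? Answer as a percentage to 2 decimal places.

7.98%

T = 2 years.
By CIP, F/S equals the NZD-to-HKD growth ratio: 0.271925/0.24469 = 1.1113041.
The HKD side grows by (1 + 0.0243)^2 = 1.0491905.
So the NZD growth factor = 1.1659697.
Annualise: 1.1659697^(1/2) − 1 = 0.079801 = 7.98%.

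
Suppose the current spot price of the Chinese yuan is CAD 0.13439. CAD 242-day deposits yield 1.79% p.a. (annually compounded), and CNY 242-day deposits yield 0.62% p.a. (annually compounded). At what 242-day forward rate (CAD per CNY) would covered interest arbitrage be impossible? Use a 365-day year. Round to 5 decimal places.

0.13542

T = 242/365 years.
Growth of 1 CAD over T: (1 + 0.0179)^(242/365) = 1.0118324.
Growth of 1 CNY over T: (1 + 0.0062)^(242/365) = 1.0041064.
CIP: F = S · (grow CAD)/(grow CNY) = 0.13439 × 1.0118324/1.0041064 = 0.1354241 CAD per CNY.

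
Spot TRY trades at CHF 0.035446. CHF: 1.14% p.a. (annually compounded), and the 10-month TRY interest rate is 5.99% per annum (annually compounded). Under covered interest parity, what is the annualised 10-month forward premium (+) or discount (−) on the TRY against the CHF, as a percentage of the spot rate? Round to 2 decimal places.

-4.59%

T = 10/12 years.
F = S · g_CHF/g_TRY = 0.035446 × 1.009491/1.0496731 = 0.034089106.
Annualised premium = (F − S)/S × (1/T) = (0.034089106 − 0.035446)/0.035446 ÷ (10/12) = -4.59%.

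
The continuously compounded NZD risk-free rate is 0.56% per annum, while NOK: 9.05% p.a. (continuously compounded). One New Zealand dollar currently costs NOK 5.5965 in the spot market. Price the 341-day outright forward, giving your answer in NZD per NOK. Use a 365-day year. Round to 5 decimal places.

T = 341/365 years.
NOK growth factor: e^(0.0905×341/365) = 1.0882265.
Growth of 1 NZD over T: e^(0.0056×341/365) = 1.0052455.
Forward (NOK per NZD) = 5.5965 × 1.0882265 / 1.0052455 = 6.058480.
Invert for NZD per NOK: 1 / 6.058480 = 0.16506.

0.16506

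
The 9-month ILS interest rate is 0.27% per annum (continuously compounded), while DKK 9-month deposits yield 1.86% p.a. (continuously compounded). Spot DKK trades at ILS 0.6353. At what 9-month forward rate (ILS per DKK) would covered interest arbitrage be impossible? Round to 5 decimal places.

T = 9/12 years.
ILS accumulates by e^(0.0027×9/12) = 1.0020271.
Growth of 1 DKK over T: e^(0.0186×9/12) = 1.0140478.
CIP: F = S · (grow ILS)/(grow DKK) = 0.6353 × 1.0020271/1.0140478 = 0.6277690 ILS per DKK.

0.62777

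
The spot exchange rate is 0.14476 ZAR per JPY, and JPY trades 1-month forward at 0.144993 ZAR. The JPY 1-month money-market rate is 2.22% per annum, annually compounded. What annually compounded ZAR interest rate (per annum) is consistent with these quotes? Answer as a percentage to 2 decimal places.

T = 1/12 years.
F/S = 0.144993/0.14476 = 1.0016096 = (growth of ZAR) / (growth of JPY).
The JPY side grows by (1 + 0.0222)^(1/12) = 1.0018314.
So the ZAR growth factor = 1.0034439.
r = 1.0034439^(12/1) − 1 = 0.042119 → 4.21%.

4.21%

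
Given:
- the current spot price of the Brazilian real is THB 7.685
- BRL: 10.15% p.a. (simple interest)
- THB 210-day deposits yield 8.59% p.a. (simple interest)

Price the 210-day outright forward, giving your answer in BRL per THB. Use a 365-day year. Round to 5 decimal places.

0.13124

T = 210/365 years.
THB accumulates by 1 + 0.0859×210/365 = 1.0494219.
BRL growth factor: 1 + 0.1015×210/365 = 1.0583973.
CIP: F = S · (grow THB)/(grow BRL) = 7.685 × 1.0494219/1.0583973 = 7.619830 THB per BRL.
Quoted the other way: 1/7.619830 = 0.13124 BRL per THB.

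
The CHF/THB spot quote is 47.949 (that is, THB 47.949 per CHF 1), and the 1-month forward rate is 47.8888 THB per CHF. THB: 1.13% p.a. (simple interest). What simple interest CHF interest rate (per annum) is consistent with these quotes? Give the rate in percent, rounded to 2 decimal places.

2.64%

T = 1/12 years.
F/S = 47.8888/47.949 = 0.9987445 = (growth of THB) / (growth of CHF).
The THB side grows by 1 + 0.0113×1/12 = 1.0009417.
That pins the CHF growth at 1.002200.
r = (1.002200 − 1)/(1/12) = 0.026400 → 2.64%.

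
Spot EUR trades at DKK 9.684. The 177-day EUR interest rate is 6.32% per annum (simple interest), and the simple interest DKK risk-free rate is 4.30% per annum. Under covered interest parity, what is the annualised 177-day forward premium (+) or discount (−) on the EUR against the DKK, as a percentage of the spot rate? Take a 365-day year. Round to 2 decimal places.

-1.96%

T = 177/365 years.
F = S · g_DKK/g_EUR = 9.684 × 1.0208521/1.0306477 = 9.591960.
Annualised premium = (F − S)/S × (1/T) = (9.591960 − 9.684)/9.684 ÷ (177/365) = -1.96%.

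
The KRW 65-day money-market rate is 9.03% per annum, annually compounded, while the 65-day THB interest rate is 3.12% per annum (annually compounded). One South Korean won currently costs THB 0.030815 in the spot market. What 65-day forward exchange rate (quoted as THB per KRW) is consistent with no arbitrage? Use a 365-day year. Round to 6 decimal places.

T = 65/365 years.
Growth of 1 THB over T: (1 + 0.0312)^(65/365) = 1.0054862.
KRW accumulates by (1 + 0.0903)^(65/365) = 1.0155148.
CIP: F = S · (grow THB)/(grow KRW) = 0.030815 × 1.0054862/1.0155148 = 0.03051069 THB per KRW.

0.030511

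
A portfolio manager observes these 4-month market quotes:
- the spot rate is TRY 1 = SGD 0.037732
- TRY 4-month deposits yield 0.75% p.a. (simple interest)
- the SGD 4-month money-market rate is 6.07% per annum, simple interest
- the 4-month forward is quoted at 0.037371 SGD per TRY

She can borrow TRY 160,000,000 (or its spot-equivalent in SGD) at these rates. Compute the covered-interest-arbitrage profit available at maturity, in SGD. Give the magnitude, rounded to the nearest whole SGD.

SGD 164,963

T = 4/12 years.
Invest the TRY and cover forward: 160,000,000 × 1.002500 × 0.037371 = SGD 5,994,308.40.
Convert at spot and invest in SGD: 160,000,000 × 0.037732 × 1.020233333 = SGD 6,159,271.06.
The quoted forward undervalues TRY, so borrow TRY, convert to SGD at spot, deposit the SGD at 6.07%, and buy TRY forward at 0.037371 to cover the loan.
Profit = 6,159,271.06 − 5,994,308.40 = SGD 164,963.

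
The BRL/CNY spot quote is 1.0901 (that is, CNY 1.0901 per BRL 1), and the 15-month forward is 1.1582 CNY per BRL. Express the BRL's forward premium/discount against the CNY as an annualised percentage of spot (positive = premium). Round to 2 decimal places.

+5.00%

T = 15/12 years.
(F − S)/S = (1.1582 − 1.0901)/1.0901 = 0.0624713.
Annualise by dividing by T: 0.0624713 / (15/12) = 0.049977 → 5.00%.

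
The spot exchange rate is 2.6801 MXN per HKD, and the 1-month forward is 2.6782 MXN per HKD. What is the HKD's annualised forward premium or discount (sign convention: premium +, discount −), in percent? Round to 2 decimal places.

-0.85%

T = 1/12 years.
HKD trades forward at -0.07089% vs spot over the period.
Per annum: -0.0007089 / (1/12) = -0.008507 = -0.85%.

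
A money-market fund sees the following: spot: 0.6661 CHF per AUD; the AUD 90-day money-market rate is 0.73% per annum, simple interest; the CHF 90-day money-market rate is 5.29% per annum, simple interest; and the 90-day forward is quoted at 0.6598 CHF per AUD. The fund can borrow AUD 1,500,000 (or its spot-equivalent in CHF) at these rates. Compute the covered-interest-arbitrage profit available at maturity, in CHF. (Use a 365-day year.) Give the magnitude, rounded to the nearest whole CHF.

CHF 20,701

T = 90/365 years.
Invest the AUD and cover forward: 1,500,000 × 1.001800 × 0.6598 = CHF 991,481.46.
Convert at spot and invest in CHF: 1,500,000 × 0.6661 × 1.01304384 = CHF 1,012,182.75.
The quoted forward undervalues AUD, so borrow AUD, convert to CHF at spot, deposit the CHF at 5.29%, and buy AUD forward at 0.6598 to cover the loan.
Profit = 1,012,182.75 − 991,481.46 = CHF 20,701.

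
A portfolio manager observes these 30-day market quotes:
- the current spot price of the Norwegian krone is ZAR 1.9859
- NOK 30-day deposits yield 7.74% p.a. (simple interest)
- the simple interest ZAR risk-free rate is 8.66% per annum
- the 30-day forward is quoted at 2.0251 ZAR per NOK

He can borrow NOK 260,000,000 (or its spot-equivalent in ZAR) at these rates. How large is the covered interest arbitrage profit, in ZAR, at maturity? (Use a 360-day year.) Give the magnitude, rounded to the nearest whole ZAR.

T = 30/360 years.
Invest the NOK and cover forward: 260,000,000 × 1.006450 × 2.0251 = ZAR 529,922,092.70.
Convert at spot and invest in ZAR: 260,000,000 × 1.9859 × 1.00721666667 = ZAR 520,060,210.37.
The quoted forward overvalues NOK, so borrow ZAR, buy NOK at spot, deposit the NOK at 7.74%, and sell the proceeds forward at 2.0251.
Profit = 529,922,092.70 − 520,060,210.37 = ZAR 9,861,882.

ZAR 9,861,882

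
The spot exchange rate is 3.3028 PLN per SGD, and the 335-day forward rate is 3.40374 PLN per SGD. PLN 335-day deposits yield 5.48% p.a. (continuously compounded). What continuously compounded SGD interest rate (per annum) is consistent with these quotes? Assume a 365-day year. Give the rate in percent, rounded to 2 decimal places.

T = 335/365 years.
F/S = 3.40374/3.3028 = 1.0305619 = (growth of PLN) / (growth of SGD).
PLN growth factor: e^(0.0548×335/365) = 1.0515822.
Hence g_SGD = 1.0203969.
Take logs: ln 1.0203969 / (335/365) = 0.022000, so 2.20%.

2.20%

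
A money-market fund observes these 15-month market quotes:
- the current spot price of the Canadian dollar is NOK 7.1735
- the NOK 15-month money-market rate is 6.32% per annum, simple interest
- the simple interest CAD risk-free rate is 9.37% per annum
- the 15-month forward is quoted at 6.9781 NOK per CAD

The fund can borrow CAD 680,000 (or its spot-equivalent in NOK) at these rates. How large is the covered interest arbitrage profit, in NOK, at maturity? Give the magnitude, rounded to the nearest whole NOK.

T = 15/12 years.
Route A — deposit CAD, sell forward: 680,000 × 1.117125 × 6.9781 = NOK 5,300,878.77.
Route B — convert at spot, deposit NOK: 680,000 × 7.1735 × 1.079000 = NOK 5,263,340.42.
The quoted forward overvalues CAD, so borrow NOK, buy CAD at spot, deposit the CAD at 9.37%, and sell the proceeds forward at 6.9781.
Profit = 5,300,878.77 − 5,263,340.42 = NOK 37,538.

NOK 37,538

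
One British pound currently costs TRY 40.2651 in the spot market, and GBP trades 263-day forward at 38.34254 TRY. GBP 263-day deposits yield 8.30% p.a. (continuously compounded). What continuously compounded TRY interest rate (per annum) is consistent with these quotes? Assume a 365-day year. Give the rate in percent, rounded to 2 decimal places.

1.51%

T = 263/365 years.
CIP gives F = S · g_TRY/g_GBP, so g_TRY/g_GBP = 38.34254/40.2651 = 0.9522524.
The GBP side grows by e^(0.0830×263/365) = 1.061630.
That pins the TRY growth at 1.0109397.
r = ln(1.0109397)/(263/365) = 0.015100 → 1.51%.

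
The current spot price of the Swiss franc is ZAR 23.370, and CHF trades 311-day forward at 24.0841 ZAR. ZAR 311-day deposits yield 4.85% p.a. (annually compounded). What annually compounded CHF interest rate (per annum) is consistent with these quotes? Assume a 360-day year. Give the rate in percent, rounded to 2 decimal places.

1.26%

T = 311/360 years.
F/S = 24.0841/23.37 = 1.0305563 = (growth of ZAR) / (growth of CHF).
The ZAR side grows by (1 + 0.0485)^(311/360) = 1.0417628.
Hence g_CHF = 1.0108742.
r = 1.0108742^(360/311) − 1 = 0.012598 → 1.26%.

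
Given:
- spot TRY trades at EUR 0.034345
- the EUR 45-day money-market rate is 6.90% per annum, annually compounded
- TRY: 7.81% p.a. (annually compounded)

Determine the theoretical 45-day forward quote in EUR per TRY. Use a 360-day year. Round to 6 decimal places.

0.034309

T = 45/360 years.
Growth of 1 EUR over T: (1 + 0.0690)^(45/360) = 1.0083753.
TRY accumulates by (1 + 0.0781)^(45/360) = 1.0094443.
CIP: F = S · (grow EUR)/(grow TRY) = 0.034345 × 1.0083753/1.0094443 = 0.03430863 EUR per TRY.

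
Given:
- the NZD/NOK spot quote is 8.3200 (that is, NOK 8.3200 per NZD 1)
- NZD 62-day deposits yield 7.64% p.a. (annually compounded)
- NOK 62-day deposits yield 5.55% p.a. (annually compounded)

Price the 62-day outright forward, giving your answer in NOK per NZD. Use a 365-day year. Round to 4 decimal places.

T = 62/365 years.
Growth of 1 NOK over T: (1 + 0.0555)^(62/365) = 1.0092173.
NZD growth factor: (1 + 0.0764)^(62/365) = 1.0125842.
So F = 8.32 × 1.0092173 / 1.0125842 = 8.292336 (NOK/NZD).

8.2923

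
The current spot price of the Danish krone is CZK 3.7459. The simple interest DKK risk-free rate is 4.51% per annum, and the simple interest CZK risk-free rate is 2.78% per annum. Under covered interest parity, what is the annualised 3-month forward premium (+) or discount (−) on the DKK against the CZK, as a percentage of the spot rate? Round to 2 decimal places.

T = 3/12 years.
No-arbitrage forward: 3.7459 × 1.006950 / 1.011275 = 3.7298796 CZK/DKK.
Annualised premium = (F − S)/S × (1/T) = (3.7298796 − 3.7459)/3.7459 ÷ (3/12) = -1.71%.

-1.71%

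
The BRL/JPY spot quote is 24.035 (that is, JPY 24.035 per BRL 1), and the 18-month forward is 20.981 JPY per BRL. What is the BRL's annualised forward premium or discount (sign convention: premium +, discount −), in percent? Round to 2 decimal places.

T = 18/12 years.
(F − S)/S = (20.981 − 24.035)/24.035 = -0.1270647.
×(1/T) gives -8.47% p.a.

-8.47%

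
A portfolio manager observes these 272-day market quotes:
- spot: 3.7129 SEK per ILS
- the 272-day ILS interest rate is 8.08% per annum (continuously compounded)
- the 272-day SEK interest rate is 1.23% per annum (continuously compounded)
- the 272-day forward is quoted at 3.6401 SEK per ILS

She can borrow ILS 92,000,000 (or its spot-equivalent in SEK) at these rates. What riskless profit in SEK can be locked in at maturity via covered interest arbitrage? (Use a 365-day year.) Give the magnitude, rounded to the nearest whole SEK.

T = 272/365 years.
Route A — deposit ILS, sell forward: 92,000,000 × 1.0620623199 × 3.6401 = SEK 355,673,200.66.
Route B — convert at spot, deposit SEK: 92,000,000 × 3.7129 × 1.00920816407 = SEK 344,732,187.30.
The quoted forward overvalues ILS, so borrow SEK, buy ILS at spot, deposit the ILS at 8.08%, and sell the proceeds forward at 3.6401.
The gap between the two covered legs is SEK 10,941,013.

SEK 10,941,013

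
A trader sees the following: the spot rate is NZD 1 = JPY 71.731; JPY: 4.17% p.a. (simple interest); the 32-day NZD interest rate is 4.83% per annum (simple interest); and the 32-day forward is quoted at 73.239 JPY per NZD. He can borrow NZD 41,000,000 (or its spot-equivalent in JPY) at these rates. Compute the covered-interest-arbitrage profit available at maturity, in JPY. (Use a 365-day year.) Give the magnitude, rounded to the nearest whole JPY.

JPY 63,791,546

T = 32/365 years.
Invest the NZD and cover forward: 41,000,000 × 1.004234520548 × 73.239 = JPY 3,015,514,414.07.
Convert at spot and invest in JPY: 41,000,000 × 71.731 × 1.003655890411 = JPY 2,951,722,867.68.
The quoted forward overvalues NZD, so borrow JPY, buy NZD at spot, deposit the NZD at 4.83%, and sell the proceeds forward at 73.239.
The gap between the two covered legs is JPY 63,791,546.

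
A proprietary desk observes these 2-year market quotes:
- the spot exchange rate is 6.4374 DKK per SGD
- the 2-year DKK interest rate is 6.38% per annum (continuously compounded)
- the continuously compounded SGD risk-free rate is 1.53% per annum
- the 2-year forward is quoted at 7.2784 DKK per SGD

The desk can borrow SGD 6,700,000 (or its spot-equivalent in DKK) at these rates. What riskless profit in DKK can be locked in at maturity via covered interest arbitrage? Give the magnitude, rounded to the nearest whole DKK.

T = 2 years.
Keep in SGD, deliver into the forward: 6,700,000·1.0310729922·7.2784 = DKK 50,280,563.17.
Swap to DKK now, deposit: 6,700,000·6.4374·1.1360984724 = DKK 49,000,586.05.
The quoted forward overvalues SGD, so borrow DKK, buy SGD at spot, deposit the SGD at 1.53%, and sell the proceeds forward at 7.2784.
Profit = 50,280,563.17 − 49,000,586.05 = DKK 1,279,977.

DKK 1,279,977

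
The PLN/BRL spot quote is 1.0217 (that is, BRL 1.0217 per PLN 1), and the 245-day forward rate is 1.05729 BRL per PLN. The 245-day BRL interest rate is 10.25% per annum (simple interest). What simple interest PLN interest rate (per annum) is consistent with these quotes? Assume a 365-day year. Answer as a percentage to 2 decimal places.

T = 245/365 years.
CIP gives F = S · g_BRL/g_PLN, so g_BRL/g_PLN = 1.05729/1.0217 = 1.0348341.
BRL growth factor: 1 + 0.1025×245/365 = 1.0688014.
So the PLN growth factor = 1.0328239.
(1.0328239 − 1)/T = 0.048901, i.e. 4.89%.

4.89%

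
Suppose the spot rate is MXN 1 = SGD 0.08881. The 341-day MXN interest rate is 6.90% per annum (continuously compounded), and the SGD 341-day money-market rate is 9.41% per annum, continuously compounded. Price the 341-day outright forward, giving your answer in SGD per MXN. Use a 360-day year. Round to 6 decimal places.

T = 341/360 years.
SGD growth factor: e^(0.0941×341/360) = 1.0932267.
Growth of 1 MXN over T: e^(0.0690×341/360) = 1.0675415.
CIP: F = S · (grow SGD)/(grow MXN) = 0.08881 × 1.0932267/1.0675415 = 0.09094678 SGD per MXN.

0.090947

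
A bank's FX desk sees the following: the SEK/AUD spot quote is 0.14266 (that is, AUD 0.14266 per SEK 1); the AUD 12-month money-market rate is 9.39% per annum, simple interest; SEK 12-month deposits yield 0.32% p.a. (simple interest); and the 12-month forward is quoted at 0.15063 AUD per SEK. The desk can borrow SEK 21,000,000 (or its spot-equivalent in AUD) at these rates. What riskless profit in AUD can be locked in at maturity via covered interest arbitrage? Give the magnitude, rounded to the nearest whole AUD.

T = 1 year.
Keep in SEK, deliver into the forward: 21,000,000·1.003200·0.15063 = AUD 3,173,352.34.
Swap to AUD now, deposit: 21,000,000·0.14266·1.093900 = AUD 3,277,171.25.
The quoted forward undervalues SEK, so borrow SEK, convert to AUD at spot, deposit the AUD at 9.39%, and buy SEK forward at 0.15063 to cover the loan.
Arbitrage profit = |3,173,352.34 − 3,277,171.25| = AUD 103,819.

AUD 103,819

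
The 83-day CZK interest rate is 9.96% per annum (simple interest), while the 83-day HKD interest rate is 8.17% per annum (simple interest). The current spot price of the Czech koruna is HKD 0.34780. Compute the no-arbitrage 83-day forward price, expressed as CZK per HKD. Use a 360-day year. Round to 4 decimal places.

T = 83/360 years.
HKD growth factor: 1 + 0.0817×83/360 = 1.0188364.
Growth of 1 CZK over T: 1 + 0.0996×83/360 = 1.0229633.
CIP: F = S · (grow HKD)/(grow CZK) = 0.3478 × 1.0188364/1.0229633 = 0.3463969 HKD per CZK.
Quoted the other way: 1/0.3463969 = 2.8869 CZK per HKD.

2.8869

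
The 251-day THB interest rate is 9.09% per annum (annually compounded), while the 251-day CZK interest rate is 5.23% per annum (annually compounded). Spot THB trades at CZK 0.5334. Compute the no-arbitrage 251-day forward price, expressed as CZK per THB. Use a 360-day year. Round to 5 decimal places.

T = 251/360 years.
CZK growth factor: (1 + 0.0523)^(251/360) = 1.0361824.
THB growth factor: (1 + 0.0909)^(251/360) = 1.0625381.
CIP: F = S · (grow CZK)/(grow THB) = 0.5334 × 1.0361824/1.0625381 = 0.5201693 CZK per THB.

0.52017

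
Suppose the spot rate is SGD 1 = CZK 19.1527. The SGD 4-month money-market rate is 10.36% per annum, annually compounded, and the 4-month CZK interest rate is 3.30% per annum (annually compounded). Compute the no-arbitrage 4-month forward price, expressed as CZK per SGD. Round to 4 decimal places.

T = 4/12 years.
CZK growth factor: (1 + 0.0330)^(4/12) = 1.01088117.
Growth of 1 SGD over T: (1 + 0.1036)^(4/12) = 1.03340501.
CIP: F = S · (grow CZK)/(grow SGD) = 19.1527 × 1.01088117/1.03340501 = 18.735252 CZK per SGD.

18.7353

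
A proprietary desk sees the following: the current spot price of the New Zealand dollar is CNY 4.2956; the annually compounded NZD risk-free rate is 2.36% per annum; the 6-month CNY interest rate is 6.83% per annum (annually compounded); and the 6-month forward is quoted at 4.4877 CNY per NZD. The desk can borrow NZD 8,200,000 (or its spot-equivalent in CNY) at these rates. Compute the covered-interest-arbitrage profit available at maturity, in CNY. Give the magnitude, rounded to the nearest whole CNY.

CNY 823,887

T = 6/12 years.
Route A — deposit NZD, sell forward: 8,200,000 × 1.0117311896 × 4.4877 = CNY 37,230,837.69.
Route B — convert at spot, deposit CNY: 8,200,000 × 4.2956 × 1.0335859906 = CNY 36,406,950.25.
The quoted forward overvalues NZD, so borrow CNY, buy NZD at spot, deposit the NZD at 2.36%, and sell the proceeds forward at 4.4877.
The gap between the two covered legs is CNY 823,887.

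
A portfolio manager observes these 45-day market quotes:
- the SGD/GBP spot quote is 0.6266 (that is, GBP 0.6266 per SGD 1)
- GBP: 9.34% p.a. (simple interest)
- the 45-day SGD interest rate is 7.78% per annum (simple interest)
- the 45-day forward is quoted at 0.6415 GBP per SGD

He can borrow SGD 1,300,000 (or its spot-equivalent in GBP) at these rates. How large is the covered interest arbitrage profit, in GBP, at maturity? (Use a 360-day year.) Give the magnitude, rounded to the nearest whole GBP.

T = 45/360 years.
Keep in SGD, deliver into the forward: 1,300,000·1.009725·0.6415 = GBP 842,060.16.
Swap to GBP now, deposit: 1,300,000·0.6266·1.011675 = GBP 824,090.22.
The quoted forward overvalues SGD, so borrow GBP, buy SGD at spot, deposit the SGD at 7.78%, and sell the proceeds forward at 0.6415.
Arbitrage profit = |842,060.16 − 824,090.22| = GBP 17,970.

GBP 17,970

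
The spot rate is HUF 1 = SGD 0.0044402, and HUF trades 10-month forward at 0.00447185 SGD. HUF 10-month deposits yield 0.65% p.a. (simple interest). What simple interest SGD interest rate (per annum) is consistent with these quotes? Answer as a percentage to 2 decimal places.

1.51%

T = 10/12 years.
By CIP, F/S equals the SGD-to-HUF growth ratio: 0.00447185/0.0044402 = 1.0071281.
The HUF side grows by 1 + 0.0065×10/12 = 1.0054167.
Hence g_SGD = 1.0125834.
(1.0125834 − 1)/T = 0.015100, i.e. 1.51%.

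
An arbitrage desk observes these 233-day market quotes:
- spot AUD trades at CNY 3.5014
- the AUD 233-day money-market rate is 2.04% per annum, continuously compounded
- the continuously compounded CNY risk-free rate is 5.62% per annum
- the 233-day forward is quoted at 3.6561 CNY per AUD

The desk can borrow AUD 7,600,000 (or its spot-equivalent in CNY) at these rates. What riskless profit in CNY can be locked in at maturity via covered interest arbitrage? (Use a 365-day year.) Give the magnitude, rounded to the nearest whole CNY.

CNY 567,929

T = 233/365 years.
Route A — deposit AUD, sell forward: 7,600,000 × 1.0131076273 × 3.6561 = CNY 28,150,573.25.
Route B — convert at spot, deposit CNY: 7,600,000 × 3.5014 × 1.0365269116 = CNY 27,582,644.49.
The quoted forward overvalues AUD, so borrow CNY, buy AUD at spot, deposit the AUD at 2.04%, and sell the proceeds forward at 3.6561.
Profit = 28,150,573.25 − 27,582,644.49 = CNY 567,929.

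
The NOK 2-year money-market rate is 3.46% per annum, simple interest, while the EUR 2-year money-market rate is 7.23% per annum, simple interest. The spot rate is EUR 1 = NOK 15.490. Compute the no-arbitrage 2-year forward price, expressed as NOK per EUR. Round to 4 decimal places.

T = 2 years.
NOK accumulates by 1 + 0.0346×2 = 1.069200.
Growth of 1 EUR over T: 1 + 0.0723×2 = 1.144600.
So F = 15.49 × 1.069200 / 1.144600 = 14.469603 (NOK/EUR).

14.4696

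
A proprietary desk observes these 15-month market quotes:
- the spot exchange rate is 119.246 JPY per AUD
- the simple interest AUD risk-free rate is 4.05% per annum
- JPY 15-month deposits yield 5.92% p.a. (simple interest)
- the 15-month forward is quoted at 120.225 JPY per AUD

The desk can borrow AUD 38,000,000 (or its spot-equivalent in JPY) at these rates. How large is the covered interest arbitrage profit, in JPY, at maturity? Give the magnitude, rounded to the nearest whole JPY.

JPY 66,834,908

T = 15/12 years.
Route A — deposit AUD, sell forward: 38,000,000 × 1.050625 × 120.225 = JPY 4,799,832,843.75.
Route B — convert at spot, deposit JPY: 38,000,000 × 119.246 × 1.074000 = JPY 4,866,667,752.00.
The quoted forward undervalues AUD, so borrow AUD, convert to JPY at spot, deposit the JPY at 5.92%, and buy AUD forward at 120.225 to cover the loan.
Profit = 4,866,667,752.00 − 4,799,832,843.75 = JPY 66,834,908.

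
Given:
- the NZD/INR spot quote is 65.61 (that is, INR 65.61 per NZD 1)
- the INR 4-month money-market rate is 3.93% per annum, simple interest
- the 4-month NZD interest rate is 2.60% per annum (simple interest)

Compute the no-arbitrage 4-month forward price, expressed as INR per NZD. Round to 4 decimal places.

T = 4/12 years.
Growth of 1 INR over T: 1 + 0.0393×4/12 = 1.013100.
NZD growth factor: 1 + 0.0260×4/12 = 1.00866667.
CIP: F = S · (grow INR)/(grow NZD) = 65.61 × 1.013100/1.00866667 = 65.898372 INR per NZD.

65.8984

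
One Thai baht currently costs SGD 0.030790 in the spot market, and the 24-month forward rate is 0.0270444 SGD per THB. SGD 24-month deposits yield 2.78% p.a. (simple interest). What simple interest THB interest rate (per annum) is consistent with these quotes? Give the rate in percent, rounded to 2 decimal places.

T = 2 years.
F/S = 0.0270444/0.03079 = 0.8783501 = (growth of SGD) / (growth of THB).
SGD growth factor: 1 + 0.0278×2 = 1.055600.
Hence g_THB = 1.2017987.
(1.2017987 − 1)/T = 0.100899, i.e. 10.09%.

10.09%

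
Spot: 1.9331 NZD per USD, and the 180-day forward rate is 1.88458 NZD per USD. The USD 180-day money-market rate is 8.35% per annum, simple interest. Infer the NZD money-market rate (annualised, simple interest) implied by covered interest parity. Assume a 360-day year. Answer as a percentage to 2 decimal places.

3.12%

T = 180/360 years.
CIP gives F = S · g_NZD/g_USD, so g_NZD/g_USD = 1.88458/1.9331 = 0.9749004.
The USD side grows by 1 + 0.0835×180/360 = 1.041750.
That pins the NZD growth at 1.0156025.
(1.0156025 − 1)/T = 0.031205, i.e. 3.12%.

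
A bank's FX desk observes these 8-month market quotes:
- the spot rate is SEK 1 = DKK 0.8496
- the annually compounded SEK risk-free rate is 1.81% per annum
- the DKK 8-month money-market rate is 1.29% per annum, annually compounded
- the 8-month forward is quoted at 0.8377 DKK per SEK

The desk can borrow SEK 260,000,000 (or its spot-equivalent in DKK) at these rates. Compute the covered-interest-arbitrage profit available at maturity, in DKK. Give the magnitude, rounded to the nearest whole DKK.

DKK 2,369,365

T = 8/12 years.
Invest the SEK and cover forward: 260,000,000 × 1.01203055533 × 0.8377 = DKK 220,422,279.01.
Convert at spot and invest in DKK: 260,000,000 × 0.8496 × 1.00858161522 = DKK 222,791,644.48.
The quoted forward undervalues SEK, so borrow SEK, convert to DKK at spot, deposit the DKK at 1.29%, and buy SEK forward at 0.8377 to cover the loan.
The gap between the two covered legs is DKK 2,369,365.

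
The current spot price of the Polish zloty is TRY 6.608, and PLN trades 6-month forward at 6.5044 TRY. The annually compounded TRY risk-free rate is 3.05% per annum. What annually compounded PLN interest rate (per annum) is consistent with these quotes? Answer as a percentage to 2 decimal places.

T = 6/12 years.
F/S = 6.5044/6.608 = 0.9843220 = (growth of TRY) / (growth of PLN).
The TRY side grows by (1 + 0.0305)^(6/12) = 1.0151355.
So the PLN growth factor = 1.0313043.
r = 1.0313043^(12/6) − 1 = 0.063589 → 6.36%.

6.36%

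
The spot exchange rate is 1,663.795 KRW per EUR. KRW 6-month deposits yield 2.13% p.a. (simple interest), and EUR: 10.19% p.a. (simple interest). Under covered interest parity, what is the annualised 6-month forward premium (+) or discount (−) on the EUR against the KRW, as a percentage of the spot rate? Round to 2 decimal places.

-7.67%

T = 6/12 years.
F = S · g_KRW/g_EUR = 1663.795 × 1.010650/1.050950 = 1599.994687.
Annualised premium = (F − S)/S × (1/T) = (1599.994687 − 1663.795)/1663.795 ÷ (6/12) = -7.67%.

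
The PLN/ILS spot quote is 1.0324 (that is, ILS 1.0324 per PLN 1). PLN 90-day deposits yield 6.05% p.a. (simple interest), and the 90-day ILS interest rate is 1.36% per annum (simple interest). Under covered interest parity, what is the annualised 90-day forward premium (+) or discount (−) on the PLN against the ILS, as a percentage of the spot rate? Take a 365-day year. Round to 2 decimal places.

T = 90/365 years.
CIP forward (ILS per PLN) = 1.0324 × 1.0033534/1.0149178 = 1.0206364.
(F − S)/S ÷ T = (1.0206364 − 1.0324)/1.0324/(90/365) = -0.046211 → -4.62%.

-4.62%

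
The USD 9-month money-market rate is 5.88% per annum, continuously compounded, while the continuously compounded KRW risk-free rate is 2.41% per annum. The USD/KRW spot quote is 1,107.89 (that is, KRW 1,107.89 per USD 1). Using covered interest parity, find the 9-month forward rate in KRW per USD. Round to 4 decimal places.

T = 9/12 years.
Growth of 1 KRW over T: e^(0.0241×9/12) = 1.0182393415.
USD growth factor: e^(0.0588×9/12) = 1.0450868583.
Forward (KRW per USD) = 1107.89 × 1.0182393415 / 1.0450868583 = 1079.429116.

1079.4291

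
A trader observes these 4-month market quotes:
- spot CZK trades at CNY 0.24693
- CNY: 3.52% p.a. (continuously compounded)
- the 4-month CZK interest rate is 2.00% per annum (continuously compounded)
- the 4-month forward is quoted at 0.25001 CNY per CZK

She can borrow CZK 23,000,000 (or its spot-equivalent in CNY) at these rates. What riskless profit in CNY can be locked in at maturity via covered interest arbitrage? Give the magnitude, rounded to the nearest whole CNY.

T = 4/12 years.
Keep in CZK, deliver into the forward: 23,000,000·1.006688938·0.25001 = CNY 5,788,692.93.
Swap to CNY now, deposit: 23,000,000·0.24693·1.011802439 = CNY 5,746,420.65.
The quoted forward overvalues CZK, so borrow CNY, buy CZK at spot, deposit the CZK at 2.00%, and sell the proceeds forward at 0.25001.
Arbitrage profit = |5,788,692.93 − 5,746,420.65| = CNY 42,272.

CNY 42,272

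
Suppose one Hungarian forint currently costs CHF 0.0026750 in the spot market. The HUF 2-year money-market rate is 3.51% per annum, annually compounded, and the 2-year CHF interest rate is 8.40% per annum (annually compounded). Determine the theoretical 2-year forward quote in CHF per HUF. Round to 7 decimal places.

0.0029337

T = 2 years.
Growth of 1 CHF over T: (1 + 0.0840)^2 = 1.175056.
Growth of 1 HUF over T: (1 + 0.0351)^2 = 1.071432.
CIP: F = S · (grow CHF)/(grow HUF) = 0.002675 × 1.175056/1.071432 = 0.002933714 CHF per HUF.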